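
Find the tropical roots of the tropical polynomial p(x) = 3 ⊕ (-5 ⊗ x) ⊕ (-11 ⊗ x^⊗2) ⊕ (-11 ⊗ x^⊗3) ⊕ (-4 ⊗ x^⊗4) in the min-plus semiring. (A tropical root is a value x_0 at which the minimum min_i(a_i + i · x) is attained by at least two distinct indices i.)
Roots: {-7, 0, 6, 8}

Each tropical root is a break point of the lower envelope of the lines y = a_i + i · x (there are 5 lines, with slopes 0, 1, ..., 4). Only the lines that attain the minimum somewhere contribute to roots; other lines are dominated. Here the surviving (envelope) indices are i = 4, i = 3, i = 2, i = 1, i = 0.
Intersections between consecutive envelope lines give the roots: for adjacent envelope indices i < j the intersection is x = (a_i − a_j) / (j − i). Reading off the sorted break points: {-7, 0, 6, 8}.
Verification: at each break x_0, at least two indices attain the minimum of min_i(a_i + i · x_0).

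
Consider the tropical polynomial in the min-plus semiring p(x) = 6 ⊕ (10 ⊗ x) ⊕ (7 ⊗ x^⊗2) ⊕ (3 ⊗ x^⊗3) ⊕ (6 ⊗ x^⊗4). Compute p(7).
p(7) = 6

A tropical monomial a ⊗ x^⊗i evaluates to a + i · x. Evaluating each term at x = 7:
  Term 0 contributes 6 + 0 · 7 = 6
  Term 1 contributes 10 + 1 · 7 = 17
  Term 2 contributes 7 + 2 · 7 = 21
  Term 3 contributes 3 + 3 · 7 = 24
  Term 4 contributes 6 + 4 · 7 = 34
p(7) = ⊕ of these = min[6, 17, 21, 24, 34] = 6.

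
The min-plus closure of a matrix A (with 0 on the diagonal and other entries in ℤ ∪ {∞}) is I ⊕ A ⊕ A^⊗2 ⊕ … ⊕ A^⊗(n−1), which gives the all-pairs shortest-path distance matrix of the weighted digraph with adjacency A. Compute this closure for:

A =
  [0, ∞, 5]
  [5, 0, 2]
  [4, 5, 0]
Closure =
  [0, 10, 5]
  [5, 0, 2]
  [4, 5, 0]

This is the Floyd-Warshall all-pairs shortest-path computation. For each intermediate vertex k = 0, 1, …, 2, update dist[i][j] ← min(dist[i][j], dist[i][k] + dist[k][j]). The final matrix gives, for each (i, j), the minimum total weight of any directed path from i to j (possibly empty when i = j).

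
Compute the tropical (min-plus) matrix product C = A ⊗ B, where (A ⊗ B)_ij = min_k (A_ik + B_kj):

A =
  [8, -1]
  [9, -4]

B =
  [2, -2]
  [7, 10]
A ⊗ B =
  [6, 6]
  [3, 6]

Apply the min-plus product entry-by-entry:
  C[0][0] = min over k of (A[0][0] + B[0][0] = 8 + 2 = 10, A[0][1] + B[1][0] = -1 + 7 = 6) = 6 (attained at k = 1)
  C[0][1] = min over k of (A[0][0] + B[0][1] = 8 + -2 = 6, A[0][1] + B[1][1] = -1 + 10 = 9) = 6 (attained at k = 0)
  C[1][0] = min over k of (A[1][0] + B[0][0] = 9 + 2 = 11, A[1][1] + B[1][0] = -4 + 7 = 3) = 3 (attained at k = 1)
  C[1][1] = min over k of (A[1][0] + B[0][1] = 9 + -2 = 7, A[1][1] + B[1][1] = -4 + 10 = 6) = 6 (attained at k = 1)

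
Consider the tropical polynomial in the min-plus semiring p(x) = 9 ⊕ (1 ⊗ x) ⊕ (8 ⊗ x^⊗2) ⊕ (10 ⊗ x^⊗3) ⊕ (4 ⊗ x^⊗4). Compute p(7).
p(7) = 8

A tropical monomial a ⊗ x^⊗i evaluates to a + i · x. Evaluating each term at x = 7:
  Term 0 contributes 9 + 0 · 7 = 9
  Term 1 contributes 1 + 1 · 7 = 8
  Term 2 contributes 8 + 2 · 7 = 22
  Term 3 contributes 10 + 3 · 7 = 31
  Term 4 contributes 4 + 4 · 7 = 32
p(7) = ⊕ of these = min[9, 8, 22, 31, 32] = 8.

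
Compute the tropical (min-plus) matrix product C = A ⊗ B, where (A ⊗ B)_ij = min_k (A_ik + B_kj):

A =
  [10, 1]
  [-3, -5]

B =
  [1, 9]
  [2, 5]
A ⊗ B =
  [3, 6]
  [-3, 0]

Apply the min-plus product entry-by-entry:
  C[0][0] = min over k of (A[0][0] + B[0][0] = 10 + 1 = 11, A[0][1] + B[1][0] = 1 + 2 = 3) = 3 (attained at k = 1)
  C[0][1] = min over k of (A[0][0] + B[0][1] = 10 + 9 = 19, A[0][1] + B[1][1] = 1 + 5 = 6) = 6 (attained at k = 1)
  C[1][0] = min over k of (A[1][0] + B[0][0] = -3 + 1 = -2, A[1][1] + B[1][0] = -5 + 2 = -3) = -3 (attained at k = 1)
  C[1][1] = min over k of (A[1][0] + B[0][1] = -3 + 9 = 6, A[1][1] + B[1][1] = -5 + 5 = 0) = 0 (attained at k = 1)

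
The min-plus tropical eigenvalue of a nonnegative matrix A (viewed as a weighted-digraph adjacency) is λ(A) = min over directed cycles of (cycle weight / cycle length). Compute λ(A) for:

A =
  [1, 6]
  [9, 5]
λ(A) = 1

Enumerate directed cycles and compute their means (weight / length). Sample:
  cycle 0 → 0: weight = 1, length = 1, mean = 1/1 ≈ 1.000
  cycle 1 → 1: weight = 5, length = 1, mean = 5/1 ≈ 5.000
  cycle 0 → 1 → 0: weight = 15, length = 2, mean = 15/2 ≈ 7.500
  cycle 1 → 0 → 1: weight = 15, length = 2, mean = 15/2 ≈ 7.500
Minimum mean = 1.000, attained e.g. along the cycle 0 → 0 with weight 1 and length 1. So λ(A) = 1/1 = 1.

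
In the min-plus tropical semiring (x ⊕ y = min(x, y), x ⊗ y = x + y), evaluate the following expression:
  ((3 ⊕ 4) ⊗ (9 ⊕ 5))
((3 ⊕ 4) ⊗ (9 ⊕ 5)) = 8

Expand innermost to outermost. Recall ⊕ takes the minimum of its arguments and ⊗ takes their sum. Working out the expression ((3 ⊕ 4) ⊗ (9 ⊕ 5)) gives 8.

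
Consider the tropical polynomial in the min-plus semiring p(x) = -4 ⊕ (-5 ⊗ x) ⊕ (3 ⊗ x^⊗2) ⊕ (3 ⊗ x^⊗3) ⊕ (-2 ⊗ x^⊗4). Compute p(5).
p(5) = -4

A tropical monomial a ⊗ x^⊗i evaluates to a + i · x. Evaluating each term at x = 5:
  Term 0 contributes -4 + 0 · 5 = -4
  Term 1 contributes -5 + 1 · 5 = 0
  Term 2 contributes 3 + 2 · 5 = 13
  Term 3 contributes 3 + 3 · 5 = 18
  Term 4 contributes -2 + 4 · 5 = 18
p(5) = ⊕ of these = min[-4, 0, 13, 18, 18] = -4.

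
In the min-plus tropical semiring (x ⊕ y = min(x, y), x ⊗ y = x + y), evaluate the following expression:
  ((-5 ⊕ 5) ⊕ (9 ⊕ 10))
((-5 ⊕ 5) ⊕ (9 ⊕ 10)) = -5

Expand innermost to outermost. Recall ⊕ takes the minimum of its arguments and ⊗ takes their sum. Working out the expression ((-5 ⊕ 5) ⊕ (9 ⊕ 10)) gives -5.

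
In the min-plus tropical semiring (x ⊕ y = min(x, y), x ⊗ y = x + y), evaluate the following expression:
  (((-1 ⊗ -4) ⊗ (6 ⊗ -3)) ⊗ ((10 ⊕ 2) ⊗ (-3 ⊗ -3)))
(((-1 ⊗ -4) ⊗ (6 ⊗ -3)) ⊗ ((10 ⊕ 2) ⊗ (-3 ⊗ -3))) = -6

Expand innermost to outermost. Recall ⊕ takes the minimum of its arguments and ⊗ takes their sum. Working out the expression (((-1 ⊗ -4) ⊗ (6 ⊗ -3)) ⊗ ((10 ⊕ 2) ⊗ (-3 ⊗ -3))) gives -6.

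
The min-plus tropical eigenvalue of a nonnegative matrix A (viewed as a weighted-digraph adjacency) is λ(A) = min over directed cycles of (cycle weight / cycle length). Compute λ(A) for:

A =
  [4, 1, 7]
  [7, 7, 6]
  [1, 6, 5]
λ(A) = 8/3

Enumerate directed cycles and compute their means (weight / length). Sample:
  cycle 0 → 0: weight = 4, length = 1, mean = 4/1 ≈ 4.000
  cycle 1 → 1: weight = 7, length = 1, mean = 7/1 ≈ 7.000
  cycle 2 → 2: weight = 5, length = 1, mean = 5/1 ≈ 5.000
  cycle 0 → 1 → 0: weight = 8, length = 2, mean = 8/2 ≈ 4.000
  cycle 0 → 2 → 0: weight = 8, length = 2, mean = 8/2 ≈ 4.000
  cycle 1 → 0 → 1: weight = 8, length = 2, mean = 8/2 ≈ 4.000
Minimum mean = 2.667, attained e.g. along the cycle 0 → 1 → 2 → 0 with weight 8 and length 3. So λ(A) = 8/3 = 8/3.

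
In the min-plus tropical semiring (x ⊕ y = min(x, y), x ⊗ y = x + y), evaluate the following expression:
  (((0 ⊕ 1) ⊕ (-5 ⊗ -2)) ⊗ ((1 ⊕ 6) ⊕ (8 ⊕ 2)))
(((0 ⊕ 1) ⊕ (-5 ⊗ -2)) ⊗ ((1 ⊕ 6) ⊕ (8 ⊕ 2))) = -6

Expand innermost to outermost. Recall ⊕ takes the minimum of its arguments and ⊗ takes their sum. Working out the expression (((0 ⊕ 1) ⊕ (-5 ⊗ -2)) ⊗ ((1 ⊕ 6) ⊕ (8 ⊕ 2))) gives -6.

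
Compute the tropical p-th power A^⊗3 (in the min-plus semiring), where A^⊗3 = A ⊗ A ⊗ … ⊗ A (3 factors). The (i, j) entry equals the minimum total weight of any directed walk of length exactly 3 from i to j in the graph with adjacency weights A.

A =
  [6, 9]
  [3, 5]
A^⊗3 =
  [17, 19]
  [13, 15]

Each entry (A^⊗3)_ij equals the minimum over all length-3 walks i = v_0 → v_1 → … → v_3 = j of Σ_t A[v_t][v_{t+1}]. For example, for (i, j) = (0, 1) we minimise over 4 possible intermediate vertex sequences; the minimum is 19, attained along the walk 0 → 1 → 1 → 1.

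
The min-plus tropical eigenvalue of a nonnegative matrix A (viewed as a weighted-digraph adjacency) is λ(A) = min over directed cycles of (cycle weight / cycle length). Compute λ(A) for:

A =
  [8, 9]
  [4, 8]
λ(A) = 13/2

Enumerate directed cycles and compute their means (weight / length). Sample:
  cycle 0 → 0: weight = 8, length = 1, mean = 8/1 ≈ 8.000
  cycle 1 → 1: weight = 8, length = 1, mean = 8/1 ≈ 8.000
  cycle 0 → 1 → 0: weight = 13, length = 2, mean = 13/2 ≈ 6.500
  cycle 1 → 0 → 1: weight = 13, length = 2, mean = 13/2 ≈ 6.500
Minimum mean = 6.500, attained e.g. along the cycle 0 → 1 → 0 with weight 13 and length 2. So λ(A) = 13/2 = 13/2.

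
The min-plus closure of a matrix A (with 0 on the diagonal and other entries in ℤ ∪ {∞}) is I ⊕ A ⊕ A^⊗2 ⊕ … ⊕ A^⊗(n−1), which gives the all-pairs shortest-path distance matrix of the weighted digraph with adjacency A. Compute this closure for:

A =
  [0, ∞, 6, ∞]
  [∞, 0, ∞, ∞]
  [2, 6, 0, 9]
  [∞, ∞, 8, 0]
Closure =
  [0, 12, 6, 15]
  [∞, 0, ∞, ∞]
  [2, 6, 0, 9]
  [10, 14, 8, 0]

This is the Floyd-Warshall all-pairs shortest-path computation. For each intermediate vertex k = 0, 1, …, 3, update dist[i][j] ← min(dist[i][j], dist[i][k] + dist[k][j]). The final matrix gives, for each (i, j), the minimum total weight of any directed path from i to j (possibly empty when i = j).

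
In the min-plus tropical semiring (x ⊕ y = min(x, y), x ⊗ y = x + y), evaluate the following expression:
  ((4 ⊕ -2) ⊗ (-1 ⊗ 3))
((4 ⊕ -2) ⊗ (-1 ⊗ 3)) = 0

Expand innermost to outermost. Recall ⊕ takes the minimum of its arguments and ⊗ takes their sum. Working out the expression ((4 ⊕ -2) ⊗ (-1 ⊗ 3)) gives 0.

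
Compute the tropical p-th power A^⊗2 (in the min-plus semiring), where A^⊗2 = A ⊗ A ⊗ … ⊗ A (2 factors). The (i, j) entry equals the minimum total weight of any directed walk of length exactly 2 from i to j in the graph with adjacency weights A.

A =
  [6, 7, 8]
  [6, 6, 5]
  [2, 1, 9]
A^⊗2 =
  [10, 9, 12]
  [7, 6, 11]
  [7, 7, 6]

Each entry (A^⊗2)_ij equals the minimum over all length-2 walks i = v_0 → v_1 → … → v_2 = j of Σ_t A[v_t][v_{t+1}]. For example, for (i, j) = (0, 2) we minimise over 3 possible intermediate vertex sequences; the minimum is 12, attained along the walk 0 → 1 → 2.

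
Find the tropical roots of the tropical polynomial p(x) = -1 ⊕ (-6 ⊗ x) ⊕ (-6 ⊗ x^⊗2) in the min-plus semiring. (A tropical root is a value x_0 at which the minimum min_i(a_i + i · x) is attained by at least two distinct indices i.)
Roots: {0, 5}

Each tropical root is a break point of the lower envelope of the lines y = a_i + i · x (there are 3 lines, with slopes 0, 1, ..., 2). Only the lines that attain the minimum somewhere contribute to roots; other lines are dominated. Here the surviving (envelope) indices are i = 2, i = 1, i = 0.
Intersections between consecutive envelope lines give the roots: for adjacent envelope indices i < j the intersection is x = (a_i − a_j) / (j − i). Reading off the sorted break points: {0, 5}.
Verification: at each break x_0, at least two indices attain the minimum of min_i(a_i + i · x_0).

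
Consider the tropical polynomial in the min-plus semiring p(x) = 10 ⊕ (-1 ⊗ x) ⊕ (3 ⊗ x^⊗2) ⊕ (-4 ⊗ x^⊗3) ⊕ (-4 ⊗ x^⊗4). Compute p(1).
p(1) = -1

A tropical monomial a ⊗ x^⊗i evaluates to a + i · x. Evaluating each term at x = 1:
  Term 0 contributes 10 + 0 · 1 = 10
  Term 1 contributes -1 + 1 · 1 = 0
  Term 2 contributes 3 + 2 · 1 = 5
  Term 3 contributes -4 + 3 · 1 = -1
  Term 4 contributes -4 + 4 · 1 = 0
p(1) = ⊕ of these = min[10, 0, 5, -1, 0] = -1.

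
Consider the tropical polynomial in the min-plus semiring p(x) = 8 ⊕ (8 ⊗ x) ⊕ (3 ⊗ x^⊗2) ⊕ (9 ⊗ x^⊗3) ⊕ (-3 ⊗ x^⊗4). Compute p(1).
p(1) = 1

A tropical monomial a ⊗ x^⊗i evaluates to a + i · x. Evaluating each term at x = 1:
  Term 0 contributes 8 + 0 · 1 = 8
  Term 1 contributes 8 + 1 · 1 = 9
  Term 2 contributes 3 + 2 · 1 = 5
  Term 3 contributes 9 + 3 · 1 = 12
  Term 4 contributes -3 + 4 · 1 = 1
p(1) = ⊕ of these = min[8, 9, 5, 12, 1] = 1.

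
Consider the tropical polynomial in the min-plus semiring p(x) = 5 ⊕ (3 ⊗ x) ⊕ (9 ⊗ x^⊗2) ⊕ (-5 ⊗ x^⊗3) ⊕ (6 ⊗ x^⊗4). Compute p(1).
p(1) = -2

A tropical monomial a ⊗ x^⊗i evaluates to a + i · x. Evaluating each term at x = 1:
  Term 0 contributes 5 + 0 · 1 = 5
  Term 1 contributes 3 + 1 · 1 = 4
  Term 2 contributes 9 + 2 · 1 = 11
  Term 3 contributes -5 + 3 · 1 = -2
  Term 4 contributes 6 + 4 · 1 = 10
p(1) = ⊕ of these = min[5, 4, 11, -2, 10] = -2.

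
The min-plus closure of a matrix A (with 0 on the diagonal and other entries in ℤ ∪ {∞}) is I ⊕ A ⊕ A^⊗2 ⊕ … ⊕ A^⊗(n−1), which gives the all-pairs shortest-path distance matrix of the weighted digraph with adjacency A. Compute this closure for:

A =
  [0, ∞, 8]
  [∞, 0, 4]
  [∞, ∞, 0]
Closure =
  [0, ∞, 8]
  [∞, 0, 4]
  [∞, ∞, 0]

This is the Floyd-Warshall all-pairs shortest-path computation. For each intermediate vertex k = 0, 1, …, 2, update dist[i][j] ← min(dist[i][j], dist[i][k] + dist[k][j]). The final matrix gives, for each (i, j), the minimum total weight of any directed path from i to j (possibly empty when i = j).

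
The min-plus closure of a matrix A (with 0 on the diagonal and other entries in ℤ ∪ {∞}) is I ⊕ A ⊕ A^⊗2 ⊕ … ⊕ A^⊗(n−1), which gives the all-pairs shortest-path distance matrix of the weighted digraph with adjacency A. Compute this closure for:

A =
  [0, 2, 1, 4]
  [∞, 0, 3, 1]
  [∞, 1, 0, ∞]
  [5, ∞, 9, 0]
Closure =
  [0, 2, 1, 3]
  [6, 0, 3, 1]
  [7, 1, 0, 2]
  [5, 7, 6, 0]

This is the Floyd-Warshall all-pairs shortest-path computation. For each intermediate vertex k = 0, 1, …, 3, update dist[i][j] ← min(dist[i][j], dist[i][k] + dist[k][j]). The final matrix gives, for each (i, j), the minimum total weight of any directed path from i to j (possibly empty when i = j).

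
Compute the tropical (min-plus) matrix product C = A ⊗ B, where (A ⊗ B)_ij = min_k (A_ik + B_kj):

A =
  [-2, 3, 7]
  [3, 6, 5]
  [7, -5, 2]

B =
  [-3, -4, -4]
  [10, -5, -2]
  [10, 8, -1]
A ⊗ B =
  [-5, -6, -6]
  [0, -1, -1]
  [4, -10, -7]

Apply the min-plus product entry-by-entry:
  C[0][0] = min over k of (A[0][0] + B[0][0] = -2 + -3 = -5, A[0][1] + B[1][0] = 3 + 10 = 13, A[0][2] + B[2][0] = 7 + 10 = 17) = -5 (attained at k = 0)
  C[0][1] = min over k of (A[0][0] + B[0][1] = -2 + -4 = -6, A[0][1] + B[1][1] = 3 + -5 = -2, A[0][2] + B[2][1] = 7 + 8 = 15) = -6 (attained at k = 0)
  C[0][2] = min over k of (A[0][0] + B[0][2] = -2 + -4 = -6, A[0][1] + B[1][2] = 3 + -2 = 1, A[0][2] + B[2][2] = 7 + -1 = 6) = -6 (attained at k = 0)
  C[1][0] = min over k of (A[1][0] + B[0][0] = 3 + -3 = 0, A[1][1] + B[1][0] = 6 + 10 = 16, A[1][2] + B[2][0] = 5 + 10 = 15) = 0 (attained at k = 0)
  C[1][1] = min over k of (A[1][0] + B[0][1] = 3 + -4 = -1, A[1][1] + B[1][1] = 6 + -5 = 1, A[1][2] + B[2][1] = 5 + 8 = 13) = -1 (attained at k = 0)
  C[1][2] = min over k of (A[1][0] + B[0][2] = 3 + -4 = -1, A[1][1] + B[1][2] = 6 + -2 = 4, A[1][2] + B[2][2] = 5 + -1 = 4) = -1 (attained at k = 0)
  C[2][0] = min over k of (A[2][0] + B[0][0] = 7 + -3 = 4, A[2][1] + B[1][0] = -5 + 10 = 5, A[2][2] + B[2][0] = 2 + 10 = 12) = 4 (attained at k = 0)
  C[2][1] = min over k of (A[2][0] + B[0][1] = 7 + -4 = 3, A[2][1] + B[1][1] = -5 + -5 = -10, A[2][2] + B[2][1] = 2 + 8 = 10) = -10 (attained at k = 1)
  C[2][2] = min over k of (A[2][0] + B[0][2] = 7 + -4 = 3, A[2][1] + B[1][2] = -5 + -2 = -7, A[2][2] + B[2][2] = 2 + -1 = 1) = -7 (attained at k = 1)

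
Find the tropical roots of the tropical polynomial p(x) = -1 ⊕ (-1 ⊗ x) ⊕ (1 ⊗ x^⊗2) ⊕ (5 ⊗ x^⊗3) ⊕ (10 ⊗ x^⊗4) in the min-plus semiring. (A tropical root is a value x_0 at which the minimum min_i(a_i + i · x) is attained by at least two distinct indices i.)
Roots: {-5, -4, -2, 0}

Each tropical root is a break point of the lower envelope of the lines y = a_i + i · x (there are 5 lines, with slopes 0, 1, ..., 4). Only the lines that attain the minimum somewhere contribute to roots; other lines are dominated. Here the surviving (envelope) indices are i = 4, i = 3, i = 2, i = 1, i = 0.
Intersections between consecutive envelope lines give the roots: for adjacent envelope indices i < j the intersection is x = (a_i − a_j) / (j − i). Reading off the sorted break points: {-5, -4, -2, 0}.
Verification: at each break x_0, at least two indices attain the minimum of min_i(a_i + i · x_0).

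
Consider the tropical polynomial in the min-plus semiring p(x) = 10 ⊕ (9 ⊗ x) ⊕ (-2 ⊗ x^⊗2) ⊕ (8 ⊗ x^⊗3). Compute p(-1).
p(-1) = -4

A tropical monomial a ⊗ x^⊗i evaluates to a + i · x. Evaluating each term at x = -1:
  Term 0 contributes 10 + 0 · -1 = 10
  Term 1 contributes 9 + 1 · -1 = 8
  Term 2 contributes -2 + 2 · -1 = -4
  Term 3 contributes 8 + 3 · -1 = 5
p(-1) = ⊕ of these = min[10, 8, -4, 5] = -4.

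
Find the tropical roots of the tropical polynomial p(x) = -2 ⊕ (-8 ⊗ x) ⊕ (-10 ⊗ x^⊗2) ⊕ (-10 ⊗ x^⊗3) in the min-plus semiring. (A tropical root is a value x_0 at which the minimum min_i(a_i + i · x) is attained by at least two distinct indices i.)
Roots: {0, 2, 6}

Each tropical root is a break point of the lower envelope of the lines y = a_i + i · x (there are 4 lines, with slopes 0, 1, ..., 3). Only the lines that attain the minimum somewhere contribute to roots; other lines are dominated. Here the surviving (envelope) indices are i = 3, i = 2, i = 1, i = 0.
Intersections between consecutive envelope lines give the roots: for adjacent envelope indices i < j the intersection is x = (a_i − a_j) / (j − i). Reading off the sorted break points: {0, 2, 6}.
Verification: at each break x_0, at least two indices attain the minimum of min_i(a_i + i · x_0).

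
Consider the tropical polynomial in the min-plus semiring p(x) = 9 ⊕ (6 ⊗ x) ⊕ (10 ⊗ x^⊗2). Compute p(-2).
p(-2) = 4

A tropical monomial a ⊗ x^⊗i evaluates to a + i · x. Evaluating each term at x = -2:
  Term 0 contributes 9 + 0 · -2 = 9
  Term 1 contributes 6 + 1 · -2 = 4
  Term 2 contributes 10 + 2 · -2 = 6
p(-2) = ⊕ of these = min[9, 4, 6] = 4.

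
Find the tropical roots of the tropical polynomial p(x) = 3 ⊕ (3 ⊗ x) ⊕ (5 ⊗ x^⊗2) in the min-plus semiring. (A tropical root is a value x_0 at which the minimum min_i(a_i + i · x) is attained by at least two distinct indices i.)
Roots: {-2, 0}

Each tropical root is a break point of the lower envelope of the lines y = a_i + i · x (there are 3 lines, with slopes 0, 1, ..., 2). Only the lines that attain the minimum somewhere contribute to roots; other lines are dominated. Here the surviving (envelope) indices are i = 2, i = 1, i = 0.
Intersections between consecutive envelope lines give the roots: for adjacent envelope indices i < j the intersection is x = (a_i − a_j) / (j − i). Reading off the sorted break points: {-2, 0}.
Verification: at each break x_0, at least two indices attain the minimum of min_i(a_i + i · x_0).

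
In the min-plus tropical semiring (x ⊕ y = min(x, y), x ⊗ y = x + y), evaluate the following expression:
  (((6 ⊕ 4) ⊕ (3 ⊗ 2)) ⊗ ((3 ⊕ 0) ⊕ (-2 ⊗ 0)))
(((6 ⊕ 4) ⊕ (3 ⊗ 2)) ⊗ ((3 ⊕ 0) ⊕ (-2 ⊗ 0))) = 2

Expand innermost to outermost. Recall ⊕ takes the minimum of its arguments and ⊗ takes their sum. Working out the expression (((6 ⊕ 4) ⊕ (3 ⊗ 2)) ⊗ ((3 ⊕ 0) ⊕ (-2 ⊗ 0))) gives 2.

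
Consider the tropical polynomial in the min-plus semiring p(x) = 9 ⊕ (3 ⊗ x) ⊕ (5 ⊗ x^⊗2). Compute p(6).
p(6) = 9

A tropical monomial a ⊗ x^⊗i evaluates to a + i · x. Evaluating each term at x = 6:
  Term 0 contributes 9 + 0 · 6 = 9
  Term 1 contributes 3 + 1 · 6 = 9
  Term 2 contributes 5 + 2 · 6 = 17
p(6) = ⊕ of these = min[9, 9, 17] = 9.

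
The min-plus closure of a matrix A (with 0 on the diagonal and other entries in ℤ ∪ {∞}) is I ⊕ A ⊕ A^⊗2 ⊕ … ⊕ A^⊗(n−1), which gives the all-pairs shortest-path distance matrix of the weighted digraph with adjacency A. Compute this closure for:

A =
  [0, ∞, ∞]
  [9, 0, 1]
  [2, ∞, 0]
Closure =
  [0, ∞, ∞]
  [3, 0, 1]
  [2, ∞, 0]

This is the Floyd-Warshall all-pairs shortest-path computation. For each intermediate vertex k = 0, 1, …, 2, update dist[i][j] ← min(dist[i][j], dist[i][k] + dist[k][j]). The final matrix gives, for each (i, j), the minimum total weight of any directed path from i to j (possibly empty when i = j).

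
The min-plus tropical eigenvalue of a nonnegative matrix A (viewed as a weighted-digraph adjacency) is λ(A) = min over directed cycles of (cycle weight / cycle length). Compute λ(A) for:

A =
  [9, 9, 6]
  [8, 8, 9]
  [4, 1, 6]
λ(A) = 5

Enumerate directed cycles and compute their means (weight / length). Sample:
  cycle 0 → 0: weight = 9, length = 1, mean = 9/1 ≈ 9.000
  cycle 1 → 1: weight = 8, length = 1, mean = 8/1 ≈ 8.000
  cycle 2 → 2: weight = 6, length = 1, mean = 6/1 ≈ 6.000
  cycle 0 → 1 → 0: weight = 17, length = 2, mean = 17/2 ≈ 8.500
  cycle 0 → 2 → 0: weight = 10, length = 2, mean = 10/2 ≈ 5.000
  cycle 1 → 0 → 1: weight = 17, length = 2, mean = 17/2 ≈ 8.500
Minimum mean = 5.000, attained e.g. along the cycle 0 → 2 → 0 with weight 10 and length 2. So λ(A) = 10/2 = 5.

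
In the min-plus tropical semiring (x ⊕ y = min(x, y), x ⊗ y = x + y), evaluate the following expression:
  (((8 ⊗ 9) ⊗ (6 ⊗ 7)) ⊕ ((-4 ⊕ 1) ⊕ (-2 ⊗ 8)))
(((8 ⊗ 9) ⊗ (6 ⊗ 7)) ⊕ ((-4 ⊕ 1) ⊕ (-2 ⊗ 8))) = -4

Expand innermost to outermost. Recall ⊕ takes the minimum of its arguments and ⊗ takes their sum. Working out the expression (((8 ⊗ 9) ⊗ (6 ⊗ 7)) ⊕ ((-4 ⊕ 1) ⊕ (-2 ⊗ 8))) gives -4.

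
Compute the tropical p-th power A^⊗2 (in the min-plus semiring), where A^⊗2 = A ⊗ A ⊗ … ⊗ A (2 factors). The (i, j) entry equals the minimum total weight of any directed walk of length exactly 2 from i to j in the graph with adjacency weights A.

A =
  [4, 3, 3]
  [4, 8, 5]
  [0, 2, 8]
A^⊗2 =
  [3, 5, 7]
  [5, 7, 7]
  [4, 3, 3]

Each entry (A^⊗2)_ij equals the minimum over all length-2 walks i = v_0 → v_1 → … → v_2 = j of Σ_t A[v_t][v_{t+1}]. For example, for (i, j) = (0, 2) we minimise over 3 possible intermediate vertex sequences; the minimum is 7, attained along the walk 0 → 0 → 2.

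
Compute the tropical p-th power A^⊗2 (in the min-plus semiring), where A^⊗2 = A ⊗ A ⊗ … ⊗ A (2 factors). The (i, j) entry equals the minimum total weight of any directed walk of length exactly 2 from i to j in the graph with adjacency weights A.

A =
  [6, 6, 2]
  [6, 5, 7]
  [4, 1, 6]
A^⊗2 =
  [6, 3, 8]
  [11, 8, 8]
  [7, 6, 6]

Each entry (A^⊗2)_ij equals the minimum over all length-2 walks i = v_0 → v_1 → … → v_2 = j of Σ_t A[v_t][v_{t+1}]. For example, for (i, j) = (0, 2) we minimise over 3 possible intermediate vertex sequences; the minimum is 8, attained along the walk 0 → 0 → 2.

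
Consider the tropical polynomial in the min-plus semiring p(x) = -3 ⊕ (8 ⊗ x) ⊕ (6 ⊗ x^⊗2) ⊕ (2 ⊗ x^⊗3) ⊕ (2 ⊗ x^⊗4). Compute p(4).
p(4) = -3

A tropical monomial a ⊗ x^⊗i evaluates to a + i · x. Evaluating each term at x = 4:
  Term 0 contributes -3 + 0 · 4 = -3
  Term 1 contributes 8 + 1 · 4 = 12
  Term 2 contributes 6 + 2 · 4 = 14
  Term 3 contributes 2 + 3 · 4 = 14
  Term 4 contributes 2 + 4 · 4 = 18
p(4) = ⊕ of these = min[-3, 12, 14, 14, 18] = -3.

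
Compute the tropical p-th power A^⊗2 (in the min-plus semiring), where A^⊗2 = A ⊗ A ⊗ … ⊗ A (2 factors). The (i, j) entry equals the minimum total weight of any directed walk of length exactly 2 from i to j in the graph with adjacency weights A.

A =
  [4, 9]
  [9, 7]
A^⊗2 =
  [8, 13]
  [13, 14]

Each entry (A^⊗2)_ij equals the minimum over all length-2 walks i = v_0 → v_1 → … → v_2 = j of Σ_t A[v_t][v_{t+1}]. For example, for (i, j) = (0, 1) we minimise over 2 possible intermediate vertex sequences; the minimum is 13, attained along the walk 0 → 0 → 1.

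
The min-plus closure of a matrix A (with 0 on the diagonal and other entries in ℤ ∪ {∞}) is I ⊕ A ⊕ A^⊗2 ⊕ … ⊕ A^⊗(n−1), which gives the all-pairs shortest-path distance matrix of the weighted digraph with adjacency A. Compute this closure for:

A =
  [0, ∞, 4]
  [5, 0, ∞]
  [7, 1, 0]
Closure =
  [0, 5, 4]
  [5, 0, 9]
  [6, 1, 0]

This is the Floyd-Warshall all-pairs shortest-path computation. For each intermediate vertex k = 0, 1, …, 2, update dist[i][j] ← min(dist[i][j], dist[i][k] + dist[k][j]). The final matrix gives, for each (i, j), the minimum total weight of any directed path from i to j (possibly empty when i = j).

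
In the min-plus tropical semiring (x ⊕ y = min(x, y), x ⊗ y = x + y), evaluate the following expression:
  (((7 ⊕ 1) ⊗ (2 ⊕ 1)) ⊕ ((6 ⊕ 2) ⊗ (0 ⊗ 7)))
(((7 ⊕ 1) ⊗ (2 ⊕ 1)) ⊕ ((6 ⊕ 2) ⊗ (0 ⊗ 7))) = 2

Expand innermost to outermost. Recall ⊕ takes the minimum of its arguments and ⊗ takes their sum. Working out the expression (((7 ⊕ 1) ⊗ (2 ⊕ 1)) ⊕ ((6 ⊕ 2) ⊗ (0 ⊗ 7))) gives 2.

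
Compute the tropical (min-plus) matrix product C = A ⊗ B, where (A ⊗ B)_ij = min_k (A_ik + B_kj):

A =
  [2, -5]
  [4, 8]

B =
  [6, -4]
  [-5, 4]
A ⊗ B =
  [-10, -2]
  [3, 0]

Apply the min-plus product entry-by-entry:
  C[0][0] = min over k of (A[0][0] + B[0][0] = 2 + 6 = 8, A[0][1] + B[1][0] = -5 + -5 = -10) = -10 (attained at k = 1)
  C[0][1] = min over k of (A[0][0] + B[0][1] = 2 + -4 = -2, A[0][1] + B[1][1] = -5 + 4 = -1) = -2 (attained at k = 0)
  C[1][0] = min over k of (A[1][0] + B[0][0] = 4 + 6 = 10, A[1][1] + B[1][0] = 8 + -5 = 3) = 3 (attained at k = 1)
  C[1][1] = min over k of (A[1][0] + B[0][1] = 4 + -4 = 0, A[1][1] + B[1][1] = 8 + 4 = 12) = 0 (attained at k = 0)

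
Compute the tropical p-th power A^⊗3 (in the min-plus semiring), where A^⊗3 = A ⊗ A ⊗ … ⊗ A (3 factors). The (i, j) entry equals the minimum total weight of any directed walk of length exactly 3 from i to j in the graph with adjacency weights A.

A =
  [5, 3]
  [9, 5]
A^⊗3 =
  [15, 13]
  [19, 15]

Each entry (A^⊗3)_ij equals the minimum over all length-3 walks i = v_0 → v_1 → … → v_3 = j of Σ_t A[v_t][v_{t+1}]. For example, for (i, j) = (0, 1) we minimise over 4 possible intermediate vertex sequences; the minimum is 13, attained along the walk 0 → 0 → 0 → 1.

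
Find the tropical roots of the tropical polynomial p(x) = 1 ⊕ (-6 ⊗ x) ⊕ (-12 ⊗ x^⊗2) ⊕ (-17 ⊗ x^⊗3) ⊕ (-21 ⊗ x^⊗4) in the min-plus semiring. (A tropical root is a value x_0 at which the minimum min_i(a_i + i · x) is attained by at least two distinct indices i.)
Roots: {4, 5, 6, 7}

Each tropical root is a break point of the lower envelope of the lines y = a_i + i · x (there are 5 lines, with slopes 0, 1, ..., 4). Only the lines that attain the minimum somewhere contribute to roots; other lines are dominated. Here the surviving (envelope) indices are i = 4, i = 3, i = 2, i = 1, i = 0.
Intersections between consecutive envelope lines give the roots: for adjacent envelope indices i < j the intersection is x = (a_i − a_j) / (j − i). Reading off the sorted break points: {4, 5, 6, 7}.
Verification: at each break x_0, at least two indices attain the minimum of min_i(a_i + i · x_0).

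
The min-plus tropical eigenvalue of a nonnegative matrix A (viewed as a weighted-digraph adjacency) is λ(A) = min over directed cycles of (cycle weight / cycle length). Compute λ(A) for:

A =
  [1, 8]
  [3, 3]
λ(A) = 1

Enumerate directed cycles and compute their means (weight / length). Sample:
  cycle 0 → 0: weight = 1, length = 1, mean = 1/1 ≈ 1.000
  cycle 1 → 1: weight = 3, length = 1, mean = 3/1 ≈ 3.000
  cycle 0 → 1 → 0: weight = 11, length = 2, mean = 11/2 ≈ 5.500
  cycle 1 → 0 → 1: weight = 11, length = 2, mean = 11/2 ≈ 5.500
Minimum mean = 1.000, attained e.g. along the cycle 0 → 0 with weight 1 and length 1. So λ(A) = 1/1 = 1.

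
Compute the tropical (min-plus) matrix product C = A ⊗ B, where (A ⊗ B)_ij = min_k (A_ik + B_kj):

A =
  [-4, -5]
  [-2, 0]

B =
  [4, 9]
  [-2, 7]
A ⊗ B =
  [-7, 2]
  [-2, 7]

Apply the min-plus product entry-by-entry:
  C[0][0] = min over k of (A[0][0] + B[0][0] = -4 + 4 = 0, A[0][1] + B[1][0] = -5 + -2 = -7) = -7 (attained at k = 1)
  C[0][1] = min over k of (A[0][0] + B[0][1] = -4 + 9 = 5, A[0][1] + B[1][1] = -5 + 7 = 2) = 2 (attained at k = 1)
  C[1][0] = min over k of (A[1][0] + B[0][0] = -2 + 4 = 2, A[1][1] + B[1][0] = 0 + -2 = -2) = -2 (attained at k = 1)
  C[1][1] = min over k of (A[1][0] + B[0][1] = -2 + 9 = 7, A[1][1] + B[1][1] = 0 + 7 = 7) = 7 (attained at k = 0)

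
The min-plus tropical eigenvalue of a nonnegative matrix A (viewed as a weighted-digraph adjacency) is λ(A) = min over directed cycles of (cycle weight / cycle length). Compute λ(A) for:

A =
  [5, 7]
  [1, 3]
λ(A) = 3

Enumerate directed cycles and compute their means (weight / length). Sample:
  cycle 0 → 0: weight = 5, length = 1, mean = 5/1 ≈ 5.000
  cycle 1 → 1: weight = 3, length = 1, mean = 3/1 ≈ 3.000
  cycle 0 → 1 → 0: weight = 8, length = 2, mean = 8/2 ≈ 4.000
  cycle 1 → 0 → 1: weight = 8, length = 2, mean = 8/2 ≈ 4.000
Minimum mean = 3.000, attained e.g. along the cycle 1 → 1 with weight 3 and length 1. So λ(A) = 3/1 = 3.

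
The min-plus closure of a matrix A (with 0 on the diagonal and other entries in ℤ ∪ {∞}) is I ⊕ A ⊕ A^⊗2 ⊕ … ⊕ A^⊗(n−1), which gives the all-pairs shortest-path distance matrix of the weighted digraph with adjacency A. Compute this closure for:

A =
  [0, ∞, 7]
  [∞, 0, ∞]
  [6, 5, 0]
Closure =
  [0, 12, 7]
  [∞, 0, ∞]
  [6, 5, 0]

This is the Floyd-Warshall all-pairs shortest-path computation. For each intermediate vertex k = 0, 1, …, 2, update dist[i][j] ← min(dist[i][j], dist[i][k] + dist[k][j]). The final matrix gives, for each (i, j), the minimum total weight of any directed path from i to j (possibly empty when i = j).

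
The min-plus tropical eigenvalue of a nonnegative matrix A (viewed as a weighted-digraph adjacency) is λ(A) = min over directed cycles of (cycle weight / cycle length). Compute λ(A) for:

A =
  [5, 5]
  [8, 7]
λ(A) = 5

Enumerate directed cycles and compute their means (weight / length). Sample:
  cycle 0 → 0: weight = 5, length = 1, mean = 5/1 ≈ 5.000
  cycle 1 → 1: weight = 7, length = 1, mean = 7/1 ≈ 7.000
  cycle 0 → 1 → 0: weight = 13, length = 2, mean = 13/2 ≈ 6.500
  cycle 1 → 0 → 1: weight = 13, length = 2, mean = 13/2 ≈ 6.500
Minimum mean = 5.000, attained e.g. along the cycle 0 → 0 with weight 5 and length 1. So λ(A) = 5/1 = 5.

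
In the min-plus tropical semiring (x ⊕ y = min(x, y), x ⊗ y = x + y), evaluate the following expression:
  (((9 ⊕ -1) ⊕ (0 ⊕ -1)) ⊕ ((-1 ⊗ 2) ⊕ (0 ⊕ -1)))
(((9 ⊕ -1) ⊕ (0 ⊕ -1)) ⊕ ((-1 ⊗ 2) ⊕ (0 ⊕ -1))) = -1

Expand innermost to outermost. Recall ⊕ takes the minimum of its arguments and ⊗ takes their sum. Working out the expression (((9 ⊕ -1) ⊕ (0 ⊕ -1)) ⊕ ((-1 ⊗ 2) ⊕ (0 ⊕ -1))) gives -1.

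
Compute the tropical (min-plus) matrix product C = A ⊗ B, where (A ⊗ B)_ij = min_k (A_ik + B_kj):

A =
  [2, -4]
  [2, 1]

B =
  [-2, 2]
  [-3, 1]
A ⊗ B =
  [-7, -3]
  [-2, 2]

Apply the min-plus product entry-by-entry:
  C[0][0] = min over k of (A[0][0] + B[0][0] = 2 + -2 = 0, A[0][1] + B[1][0] = -4 + -3 = -7) = -7 (attained at k = 1)
  C[0][1] = min over k of (A[0][0] + B[0][1] = 2 + 2 = 4, A[0][1] + B[1][1] = -4 + 1 = -3) = -3 (attained at k = 1)
  C[1][0] = min over k of (A[1][0] + B[0][0] = 2 + -2 = 0, A[1][1] + B[1][0] = 1 + -3 = -2) = -2 (attained at k = 1)
  C[1][1] = min over k of (A[1][0] + B[0][1] = 2 + 2 = 4, A[1][1] + B[1][1] = 1 + 1 = 2) = 2 (attained at k = 1)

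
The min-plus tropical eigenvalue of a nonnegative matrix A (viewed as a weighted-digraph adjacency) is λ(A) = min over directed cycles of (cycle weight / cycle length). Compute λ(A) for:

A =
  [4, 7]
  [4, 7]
λ(A) = 4

Enumerate directed cycles and compute their means (weight / length). Sample:
  cycle 0 → 0: weight = 4, length = 1, mean = 4/1 ≈ 4.000
  cycle 1 → 1: weight = 7, length = 1, mean = 7/1 ≈ 7.000
  cycle 0 → 1 → 0: weight = 11, length = 2, mean = 11/2 ≈ 5.500
  cycle 1 → 0 → 1: weight = 11, length = 2, mean = 11/2 ≈ 5.500
Minimum mean = 4.000, attained e.g. along the cycle 0 → 0 with weight 4 and length 1. So λ(A) = 4/1 = 4.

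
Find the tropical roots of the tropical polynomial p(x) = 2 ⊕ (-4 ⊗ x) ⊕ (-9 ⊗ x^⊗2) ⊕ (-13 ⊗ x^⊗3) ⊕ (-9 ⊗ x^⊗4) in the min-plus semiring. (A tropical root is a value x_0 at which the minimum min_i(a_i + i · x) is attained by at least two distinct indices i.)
Roots: {-4, 4, 5, 6}

Each tropical root is a break point of the lower envelope of the lines y = a_i + i · x (there are 5 lines, with slopes 0, 1, ..., 4). Only the lines that attain the minimum somewhere contribute to roots; other lines are dominated. Here the surviving (envelope) indices are i = 4, i = 3, i = 2, i = 1, i = 0.
Intersections between consecutive envelope lines give the roots: for adjacent envelope indices i < j the intersection is x = (a_i − a_j) / (j − i). Reading off the sorted break points: {-4, 4, 5, 6}.
Verification: at each break x_0, at least two indices attain the minimum of min_i(a_i + i · x_0).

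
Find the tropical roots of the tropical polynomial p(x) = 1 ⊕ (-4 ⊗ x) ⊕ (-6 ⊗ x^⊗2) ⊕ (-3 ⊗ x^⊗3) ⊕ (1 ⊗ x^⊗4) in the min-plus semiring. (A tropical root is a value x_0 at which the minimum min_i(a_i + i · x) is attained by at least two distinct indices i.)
Roots: {-4, -3, 2, 5}

Each tropical root is a break point of the lower envelope of the lines y = a_i + i · x (there are 5 lines, with slopes 0, 1, ..., 4). Only the lines that attain the minimum somewhere contribute to roots; other lines are dominated. Here the surviving (envelope) indices are i = 4, i = 3, i = 2, i = 1, i = 0.
Intersections between consecutive envelope lines give the roots: for adjacent envelope indices i < j the intersection is x = (a_i − a_j) / (j − i). Reading off the sorted break points: {-4, -3, 2, 5}.
Verification: at each break x_0, at least two indices attain the minimum of min_i(a_i + i · x_0).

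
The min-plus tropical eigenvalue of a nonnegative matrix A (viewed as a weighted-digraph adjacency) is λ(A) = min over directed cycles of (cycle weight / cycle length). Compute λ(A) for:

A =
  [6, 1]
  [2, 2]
λ(A) = 3/2

Enumerate directed cycles and compute their means (weight / length). Sample:
  cycle 0 → 0: weight = 6, length = 1, mean = 6/1 ≈ 6.000
  cycle 1 → 1: weight = 2, length = 1, mean = 2/1 ≈ 2.000
  cycle 0 → 1 → 0: weight = 3, length = 2, mean = 3/2 ≈ 1.500
  cycle 1 → 0 → 1: weight = 3, length = 2, mean = 3/2 ≈ 1.500
Minimum mean = 1.500, attained e.g. along the cycle 0 → 1 → 0 with weight 3 and length 2. So λ(A) = 3/2 = 3/2.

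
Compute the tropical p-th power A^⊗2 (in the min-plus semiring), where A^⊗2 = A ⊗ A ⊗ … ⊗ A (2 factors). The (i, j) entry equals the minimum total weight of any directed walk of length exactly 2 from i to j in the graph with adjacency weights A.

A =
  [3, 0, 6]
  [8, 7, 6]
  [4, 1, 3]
A^⊗2 =
  [6, 3, 6]
  [10, 7, 9]
  [7, 4, 6]

Each entry (A^⊗2)_ij equals the minimum over all length-2 walks i = v_0 → v_1 → … → v_2 = j of Σ_t A[v_t][v_{t+1}]. For example, for (i, j) = (0, 2) we minimise over 3 possible intermediate vertex sequences; the minimum is 6, attained along the walk 0 → 1 → 2.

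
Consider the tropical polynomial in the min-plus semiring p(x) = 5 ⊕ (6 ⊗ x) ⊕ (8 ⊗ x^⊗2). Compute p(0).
p(0) = 5

A tropical monomial a ⊗ x^⊗i evaluates to a + i · x. Evaluating each term at x = 0:
  Term 0 contributes 5 + 0 · 0 = 5
  Term 1 contributes 6 + 1 · 0 = 6
  Term 2 contributes 8 + 2 · 0 = 8
p(0) = ⊕ of these = min[5, 6, 8] = 5.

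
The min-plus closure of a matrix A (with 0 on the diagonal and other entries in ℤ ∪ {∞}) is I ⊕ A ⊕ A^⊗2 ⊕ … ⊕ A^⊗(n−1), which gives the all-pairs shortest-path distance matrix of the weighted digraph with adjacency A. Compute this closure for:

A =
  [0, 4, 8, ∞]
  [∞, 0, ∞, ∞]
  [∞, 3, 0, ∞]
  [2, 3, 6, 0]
Closure =
  [0, 4, 8, ∞]
  [∞, 0, ∞, ∞]
  [∞, 3, 0, ∞]
  [2, 3, 6, 0]

This is the Floyd-Warshall all-pairs shortest-path computation. For each intermediate vertex k = 0, 1, …, 3, update dist[i][j] ← min(dist[i][j], dist[i][k] + dist[k][j]). The final matrix gives, for each (i, j), the minimum total weight of any directed path from i to j (possibly empty when i = j).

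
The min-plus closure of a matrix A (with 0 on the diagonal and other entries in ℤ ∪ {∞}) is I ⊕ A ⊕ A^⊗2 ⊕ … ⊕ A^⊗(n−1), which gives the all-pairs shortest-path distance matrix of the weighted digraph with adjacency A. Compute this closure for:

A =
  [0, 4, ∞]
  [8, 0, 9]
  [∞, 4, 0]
Closure =
  [0, 4, 13]
  [8, 0, 9]
  [12, 4, 0]

This is the Floyd-Warshall all-pairs shortest-path computation. For each intermediate vertex k = 0, 1, …, 2, update dist[i][j] ← min(dist[i][j], dist[i][k] + dist[k][j]). The final matrix gives, for each (i, j), the minimum total weight of any directed path from i to j (possibly empty when i = j).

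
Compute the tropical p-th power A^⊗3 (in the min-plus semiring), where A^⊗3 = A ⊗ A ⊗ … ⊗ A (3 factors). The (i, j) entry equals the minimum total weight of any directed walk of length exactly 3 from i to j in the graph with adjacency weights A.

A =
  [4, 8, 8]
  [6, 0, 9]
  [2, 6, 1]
A^⊗3 =
  [11, 8, 10]
  [6, 0, 9]
  [4, 6, 3]

Each entry (A^⊗3)_ij equals the minimum over all length-3 walks i = v_0 → v_1 → … → v_3 = j of Σ_t A[v_t][v_{t+1}]. For example, for (i, j) = (0, 2) we minimise over 9 possible intermediate vertex sequences; the minimum is 10, attained along the walk 0 → 2 → 2 → 2.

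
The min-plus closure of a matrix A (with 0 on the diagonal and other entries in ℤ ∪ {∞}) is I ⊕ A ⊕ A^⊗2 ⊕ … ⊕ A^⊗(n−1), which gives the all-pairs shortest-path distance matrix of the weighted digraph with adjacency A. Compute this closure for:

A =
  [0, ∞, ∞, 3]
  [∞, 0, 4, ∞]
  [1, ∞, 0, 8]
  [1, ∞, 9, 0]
Closure =
  [0, ∞, 12, 3]
  [5, 0, 4, 8]
  [1, ∞, 0, 4]
  [1, ∞, 9, 0]

This is the Floyd-Warshall all-pairs shortest-path computation. For each intermediate vertex k = 0, 1, …, 3, update dist[i][j] ← min(dist[i][j], dist[i][k] + dist[k][j]). The final matrix gives, for each (i, j), the minimum total weight of any directed path from i to j (possibly empty when i = j).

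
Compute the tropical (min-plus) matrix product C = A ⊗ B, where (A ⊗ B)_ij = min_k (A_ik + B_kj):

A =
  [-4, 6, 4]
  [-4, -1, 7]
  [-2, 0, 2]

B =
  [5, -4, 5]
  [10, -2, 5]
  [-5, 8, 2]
A ⊗ B =
  [-1, -8, 1]
  [1, -8, 1]
  [-3, -6, 3]

Apply the min-plus product entry-by-entry:
  C[0][0] = min over k of (A[0][0] + B[0][0] = -4 + 5 = 1, A[0][1] + B[1][0] = 6 + 10 = 16, A[0][2] + B[2][0] = 4 + -5 = -1) = -1 (attained at k = 2)
  C[0][1] = min over k of (A[0][0] + B[0][1] = -4 + -4 = -8, A[0][1] + B[1][1] = 6 + -2 = 4, A[0][2] + B[2][1] = 4 + 8 = 12) = -8 (attained at k = 0)
  C[0][2] = min over k of (A[0][0] + B[0][2] = -4 + 5 = 1, A[0][1] + B[1][2] = 6 + 5 = 11, A[0][2] + B[2][2] = 4 + 2 = 6) = 1 (attained at k = 0)
  C[1][0] = min over k of (A[1][0] + B[0][0] = -4 + 5 = 1, A[1][1] + B[1][0] = -1 + 10 = 9, A[1][2] + B[2][0] = 7 + -5 = 2) = 1 (attained at k = 0)
  C[1][1] = min over k of (A[1][0] + B[0][1] = -4 + -4 = -8, A[1][1] + B[1][1] = -1 + -2 = -3, A[1][2] + B[2][1] = 7 + 8 = 15) = -8 (attained at k = 0)
  C[1][2] = min over k of (A[1][0] + B[0][2] = -4 + 5 = 1, A[1][1] + B[1][2] = -1 + 5 = 4, A[1][2] + B[2][2] = 7 + 2 = 9) = 1 (attained at k = 0)
  C[2][0] = min over k of (A[2][0] + B[0][0] = -2 + 5 = 3, A[2][1] + B[1][0] = 0 + 10 = 10, A[2][2] + B[2][0] = 2 + -5 = -3) = -3 (attained at k = 2)
  C[2][1] = min over k of (A[2][0] + B[0][1] = -2 + -4 = -6, A[2][1] + B[1][1] = 0 + -2 = -2, A[2][2] + B[2][1] = 2 + 8 = 10) = -6 (attained at k = 0)
  C[2][2] = min over k of (A[2][0] + B[0][2] = -2 + 5 = 3, A[2][1] + B[1][2] = 0 + 5 = 5, A[2][2] + B[2][2] = 2 + 2 = 4) = 3 (attained at k = 0)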